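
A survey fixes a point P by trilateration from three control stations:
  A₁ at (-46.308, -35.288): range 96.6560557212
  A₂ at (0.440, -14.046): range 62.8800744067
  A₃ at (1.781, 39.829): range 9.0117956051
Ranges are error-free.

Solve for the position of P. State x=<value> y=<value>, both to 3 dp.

x=1.304 y=48.828

eq1: (x + 46.308)² + (y + 35.288)² = 96.6560557212²
eq2: (x − 0.440)² + (y + 14.046)² = 62.8800744067²
eq3: (x − 1.781)² + (y − 39.829)² = 9.0117956051²
eq1−eq2, eq1−eq3 (x²,y² cancel):
  93.496·x + 42.484·y = 2196.299258
  96.178·x + 150.234·y = 7461.028042
det = 93.496·150.234 − 42.484·96.178 = 9960.251912
x = (2196.299258·150.234 − 42.484·7461.028042) / 9960.251912 = 1.303632
y = (93.496·7461.028042 − 2196.299258·96.178) / 9960.251912 = 48.828143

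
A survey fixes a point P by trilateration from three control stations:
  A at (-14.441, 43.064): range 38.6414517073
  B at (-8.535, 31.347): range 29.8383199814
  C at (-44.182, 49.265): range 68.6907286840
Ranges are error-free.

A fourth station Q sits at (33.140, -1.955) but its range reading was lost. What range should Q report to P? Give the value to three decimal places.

eq1: (x + 14.441)² + (y − 43.064)² = 38.6414517073²
eq2: (x + 8.535)² + (y − 31.347)² = 29.8383199814²
eq3: (x + 44.182)² + (y − 49.265)² = 68.6907286840²
eq1−eq3, eq1−eq2 (x²,y² cancel):
  -59.482·x + 12.402·y = -909.215645
  11.812·x − 23.434·y = -404.733492
det = -59.482·-23.434 − 12.402·11.812 = 1247.408764
x = (-909.215645·-23.434 − 12.402·-404.733492) / 1247.408764 = 21.104601
y = (-59.482·-404.733492 − -909.215645·11.812) / 1247.408764 = 27.909065
|P − Q| = √((21.104601 − 33.140)² + (27.909065 − -1.955)²) = 32.198032

32.198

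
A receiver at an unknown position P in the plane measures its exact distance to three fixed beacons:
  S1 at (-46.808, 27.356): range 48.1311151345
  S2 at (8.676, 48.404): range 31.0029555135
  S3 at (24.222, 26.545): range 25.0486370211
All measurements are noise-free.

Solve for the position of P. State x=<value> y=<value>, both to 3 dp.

x=0.501 y=18.498

eq1: (x + 46.808)² + (y − 27.356)² = 48.1311151345²
eq2: (x − 8.676)² + (y − 48.404)² = 31.0029555135²
eq3: (x − 24.222)² + (y − 26.545)² = 25.0486370211²
eq1−eq2, eq1−eq3 (x²,y² cancel):
  110.968·x + 42.096·y = 834.301586
  142.060·x − 1.622·y = 41.172736
det = 110.968·-1.622 − 42.096·142.060 = -6160.147856
x = (834.301586·-1.622 − 42.096·41.172736) / -6160.147856 = 0.501034
y = (110.968·41.172736 − 834.301586·142.060) / -6160.147856 = 18.498262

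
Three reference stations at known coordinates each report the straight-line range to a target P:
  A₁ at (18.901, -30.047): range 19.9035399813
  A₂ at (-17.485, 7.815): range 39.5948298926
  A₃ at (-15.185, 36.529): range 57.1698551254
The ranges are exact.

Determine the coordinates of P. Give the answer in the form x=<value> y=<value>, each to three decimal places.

x=17.787 y=-10.175

eq1: (x − 18.901)² + (y + 30.047)² = 19.9035399813²
eq2: (x + 17.485)² + (y − 7.815)² = 39.5948298926²
eq3: (x + 15.185)² + (y − 36.529)² = 57.1698551254²
eq1−eq2, eq1−eq3 (x²,y² cancel):
  -72.772·x + 75.724·y = -2064.870210
  -68.172·x + 133.152·y = -2567.359375
det = -72.772·133.152 − 75.724·-68.172 = -4527.480816
x = (-2064.870210·133.152 − 75.724·-2567.359375) / -4527.480816 = 17.787127
y = (-72.772·-2567.359375 − -2064.870210·-68.172) / -4527.480816 = -10.174653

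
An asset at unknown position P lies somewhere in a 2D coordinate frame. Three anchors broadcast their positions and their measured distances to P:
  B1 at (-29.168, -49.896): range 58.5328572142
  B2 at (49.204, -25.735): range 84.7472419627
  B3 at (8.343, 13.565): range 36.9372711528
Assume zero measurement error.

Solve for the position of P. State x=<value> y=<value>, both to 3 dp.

eq1: (x + 29.168)² + (y + 49.896)² = 58.5328572142²
eq2: (x − 49.204)² + (y + 25.735)² = 84.7472419627²
eq3: (x − 8.343)² + (y − 13.565)² = 36.9372711528²
eq1−eq2, eq1−eq3 (x²,y² cancel):
  156.744·x + 48.322·y = -4013.058846
  75.022·x + 126.922·y = -1025.034793
det = 156.744·126.922 − 48.322·75.022 = 16269.048884
x = (-4013.058846·126.922 − 48.322·-1025.034793) / 16269.048884 = -28.263098
y = (156.744·-1025.034793 − -4013.058846·75.022) / 16269.048884 = 8.629862

x=-28.263 y=8.630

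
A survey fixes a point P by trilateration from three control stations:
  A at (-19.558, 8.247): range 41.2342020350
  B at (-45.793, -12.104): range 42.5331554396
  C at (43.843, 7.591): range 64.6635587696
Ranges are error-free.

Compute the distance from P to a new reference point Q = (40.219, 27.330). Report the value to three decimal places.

eq1: (x + 19.558)² + (y − 8.247)² = 41.2342020350²
eq2: (x + 45.793)² + (y + 12.104)² = 42.5331554396²
eq3: (x − 43.843)² + (y − 7.591)² = 64.6635587696²
eq2−eq1, eq2−eq3 (x²,y² cancel):
  52.470·x + 40.702·y = -1684.167398
  179.272·x + 39.390·y = -2635.980256
det = 52.470·39.390 − 40.702·179.272 = -5229.935644
x = (-1684.167398·39.390 − 40.702·-2635.980256) / -5229.935644 = -7.829984
y = (52.470·-2635.980256 − -1684.167398·179.272) / -5229.935644 = -31.284166
|P − Q| = √((-7.829984 − 40.219)² + (-31.284166 − 27.330)²) = 75.791328

75.791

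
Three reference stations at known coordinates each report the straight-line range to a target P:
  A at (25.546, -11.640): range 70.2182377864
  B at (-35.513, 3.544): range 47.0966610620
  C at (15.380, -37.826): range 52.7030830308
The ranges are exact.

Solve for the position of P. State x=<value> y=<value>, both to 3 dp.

x=-37.014 y=-43.529

eq1: (x − 25.546)² + (y + 11.640)² = 70.2182377864²
eq2: (x + 35.513)² + (y − 3.544)² = 47.0966610620²
eq3: (x − 15.380)² + (y + 37.826)² = 52.7030830308²
eq3−eq1, eq3−eq2 (x²,y² cancel):
  20.332·x + 52.372·y = -3032.248917
  -101.786·x + 82.740·y = 165.901907
det = 20.332·82.740 − 52.372·-101.786 = 7013.006072
x = (-3032.248917·82.740 − 52.372·165.901907) / 7013.006072 = -37.013641
y = (20.332·165.901907 − -3032.248917·-101.786) / 7013.006072 = -43.528748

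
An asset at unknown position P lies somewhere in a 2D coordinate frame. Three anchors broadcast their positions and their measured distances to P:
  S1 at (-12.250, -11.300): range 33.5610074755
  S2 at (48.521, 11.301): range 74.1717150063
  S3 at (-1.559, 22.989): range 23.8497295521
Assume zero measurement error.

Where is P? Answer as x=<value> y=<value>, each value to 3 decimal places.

eq1: (x + 12.250)² + (y + 11.300)² = 33.5610074755²
eq2: (x − 48.521)² + (y − 11.301)² = 74.1717150063²
eq3: (x + 1.559)² + (y − 22.989)² = 23.8497295521²
eq1−eq2, eq1−eq3 (x²,y² cancel):
  121.542·x + 45.202·y = -2170.854542
  21.382·x + 68.578·y = 810.703725
det = 121.542·68.578 − 45.202·21.382 = 7368.598112
x = (-2170.854542·68.578 − 45.202·810.703725) / 7368.598112 = -25.176878
y = (121.542·810.703725 − -2170.854542·21.382) / 7368.598112 = 19.671552

x=-25.177 y=19.672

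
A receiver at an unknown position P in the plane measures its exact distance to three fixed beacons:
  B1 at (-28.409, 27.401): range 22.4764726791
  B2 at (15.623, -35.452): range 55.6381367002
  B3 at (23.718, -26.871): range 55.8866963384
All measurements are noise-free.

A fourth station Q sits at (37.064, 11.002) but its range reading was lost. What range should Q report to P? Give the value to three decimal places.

58.736

eq1: (x + 28.409)² + (y − 27.401)² = 22.4764726791²
eq2: (x − 15.623)² + (y + 35.452)² = 55.6381367002²
eq3: (x − 23.718)² + (y + 26.871)² = 55.8866963384²
eq1−eq2, eq1−eq3 (x²,y² cancel):
  88.064·x − 125.706·y = -2647.374080
  104.254·x − 108.544·y = -2891.422921
det = 88.064·-108.544 − -125.706·104.254 = 3546.534508
x = (-2647.374080·-108.544 − -125.706·-2891.422921) / 3546.534508 = -21.461130
y = (88.064·-2891.422921 − -2647.374080·104.254) / 3546.534508 = 6.025338
|P − Q| = √((-21.461130 − 37.064)² + (6.025338 − 11.002)²) = 58.736343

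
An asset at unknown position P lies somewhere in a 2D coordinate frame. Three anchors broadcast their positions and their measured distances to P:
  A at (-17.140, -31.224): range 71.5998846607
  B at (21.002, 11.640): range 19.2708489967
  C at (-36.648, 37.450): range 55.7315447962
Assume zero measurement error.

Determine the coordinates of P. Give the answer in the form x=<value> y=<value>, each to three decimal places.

x=18.682 y=30.771

eq1: (x + 17.140)² + (y + 31.224)² = 71.5998846607²
eq2: (x − 21.002)² + (y − 11.640)² = 19.2708489967²
eq3: (x + 36.648)² + (y − 37.450)² = 55.7315447962²
eq3−eq1, eq3−eq2 (x²,y² cancel):
  39.016·x − 137.348·y = -3497.399026
  115.300·x − 51.620·y = 565.634664
det = 39.016·-51.620 − -137.348·115.300 = 13822.218480
x = (-3497.399026·-51.620 − -137.348·565.634664) / 13822.218480 = 18.681844
y = (39.016·565.634664 − -3497.399026·115.300) / 13822.218480 = 30.770669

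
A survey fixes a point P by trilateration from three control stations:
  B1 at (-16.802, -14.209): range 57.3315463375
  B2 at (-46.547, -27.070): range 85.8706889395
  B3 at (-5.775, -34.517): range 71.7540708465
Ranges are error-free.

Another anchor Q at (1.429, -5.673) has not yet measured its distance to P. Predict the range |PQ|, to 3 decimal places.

eq1: (x + 16.802)² + (y + 14.209)² = 57.3315463375²
eq2: (x + 46.547)² + (y + 27.070)² = 85.8706889395²
eq3: (x + 5.775)² + (y + 34.517)² = 71.7540708465²
eq3−eq2, eq3−eq1 (x²,y² cancel):
  -81.544·x + 14.894·y = -550.494341
  -22.054·x + 40.616·y = 1121.169449
det = -81.544·40.616 − 14.894·-22.054 = -2983.518828
x = (-550.494341·40.616 − 14.894·1121.169449) / -2983.518828 = 13.091111
y = (-81.544·1121.169449 − -550.494341·-22.054) / -2983.518828 = 34.712449
|P − Q| = √((13.091111 − 1.429)² + (34.712449 − -5.673)²) = 42.035572

42.036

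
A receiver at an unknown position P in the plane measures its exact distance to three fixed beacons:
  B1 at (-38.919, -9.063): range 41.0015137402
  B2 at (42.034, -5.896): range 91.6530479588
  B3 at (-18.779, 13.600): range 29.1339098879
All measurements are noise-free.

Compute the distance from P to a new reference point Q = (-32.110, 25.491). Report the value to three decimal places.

11.330

eq1: (x + 38.919)² + (y + 9.063)² = 41.0015137402²
eq2: (x − 42.034)² + (y + 5.896)² = 91.6530479588²
eq3: (x + 18.779)² + (y − 13.600)² = 29.1339098879²
eq3−eq1, eq3−eq2 (x²,y² cancel):
  -40.280·x − 45.326·y = 226.876265
  121.626·x − 38.992·y = -6287.487364
det = -40.280·-38.992 − -45.326·121.626 = 7083.417836
x = (226.876265·-38.992 − -45.326·-6287.487364) / 7083.417836 = -41.481813
y = (-40.280·-6287.487364 − 226.876265·121.626) / 7083.417836 = 31.858341
|P − Q| = √((-41.481813 − -32.110)² + (31.858341 − 25.491)²) = 11.330221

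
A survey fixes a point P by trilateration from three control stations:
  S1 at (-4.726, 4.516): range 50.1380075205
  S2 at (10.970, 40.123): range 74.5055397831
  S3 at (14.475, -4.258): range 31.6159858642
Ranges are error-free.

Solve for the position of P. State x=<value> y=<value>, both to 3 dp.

eq1: (x + 4.726)² + (y − 4.516)² = 50.1380075205²
eq2: (x − 10.970)² + (y − 40.123)² = 74.5055397831²
eq3: (x − 14.475)² + (y + 4.258)² = 31.6159858642²
eq2−eq3, eq2−eq1 (x²,y² cancel):
  7.010·x − 88.762·y = 3048.965056
  -31.392·x − 71.214·y = 1349.788963
det = 7.010·-71.214 − -88.762·-31.392 = -3285.626844
x = (3048.965056·-71.214 − -88.762·1349.788963) / -3285.626844 = 29.619623
y = (7.010·1349.788963 − 3048.965056·-31.392) / -3285.626844 = -32.010675

x=29.620 y=-32.011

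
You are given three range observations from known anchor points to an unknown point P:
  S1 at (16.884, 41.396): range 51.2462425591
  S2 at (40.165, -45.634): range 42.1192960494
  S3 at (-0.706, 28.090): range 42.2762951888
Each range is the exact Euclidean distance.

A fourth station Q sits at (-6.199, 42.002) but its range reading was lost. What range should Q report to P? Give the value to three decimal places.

eq1: (x − 16.884)² + (y − 41.396)² = 51.2462425591²
eq2: (x − 40.165)² + (y + 45.634)² = 42.1192960494²
eq3: (x + 0.706)² + (y − 28.090)² = 42.2762951888²
eq3−eq1, eq3−eq2 (x²,y² cancel):
  35.180·x + 26.612·y = 370.259494
  81.742·x − 147.448·y = 2919.392680
det = 35.180·-147.448 − 26.612·81.742 = -7362.538744
x = (370.259494·-147.448 − 26.612·2919.392680) / -7362.538744 = 17.967294
y = (35.180·2919.392680 − 370.259494·81.742) / -7362.538744 = -9.838791
|P − Q| = √((17.967294 − -6.199)² + (-9.838791 − 42.002)²) = 57.196831

57.197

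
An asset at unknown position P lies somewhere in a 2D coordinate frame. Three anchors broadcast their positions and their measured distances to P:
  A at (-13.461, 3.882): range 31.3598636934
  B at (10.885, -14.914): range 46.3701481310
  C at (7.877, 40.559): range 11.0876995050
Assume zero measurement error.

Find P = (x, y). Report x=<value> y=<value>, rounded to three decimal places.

eq1: (x + 13.461)² + (y − 3.882)² = 31.3598636934²
eq2: (x − 10.885)² + (y + 14.914)² = 46.3701481310²
eq3: (x − 7.877)² + (y − 40.559)² = 11.0876995050²
eq1−eq3, eq1−eq2 (x²,y² cancel):
  42.676·x + 73.354·y = 2371.315136
  48.692·x − 37.592·y = -1022.107411
det = 42.676·-37.592 − 73.354·48.692 = -5176.029160
x = (2371.315136·-37.592 − 73.354·-1022.107411) / -5176.029160 = 2.737004
y = (42.676·-1022.107411 − 2371.315136·48.692) / -5176.029160 = 30.734667

x=2.737 y=30.735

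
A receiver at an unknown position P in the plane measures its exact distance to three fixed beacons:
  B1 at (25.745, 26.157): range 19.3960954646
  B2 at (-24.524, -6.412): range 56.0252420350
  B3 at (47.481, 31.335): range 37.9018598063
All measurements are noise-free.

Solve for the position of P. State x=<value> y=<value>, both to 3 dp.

eq1: (x − 25.745)² + (y − 26.157)² = 19.3960954646²
eq2: (x + 24.524)² + (y + 6.412)² = 56.0252420350²
eq3: (x − 47.481)² + (y − 31.335)² = 37.9018598063²
eq3−eq2, eq3−eq1 (x²,y² cancel):
  -144.010·x − 75.494·y = -4296.064034
  -43.472·x − 10.356·y = -828.991454
det = -144.010·-10.356 − -75.494·-43.472 = -1790.507608
x = (-4296.064034·-10.356 − -75.494·-828.991454) / -1790.507608 = 10.105426
y = (-144.010·-828.991454 − -4296.064034·-43.472) / -1790.507608 = 37.629238

x=10.105 y=37.629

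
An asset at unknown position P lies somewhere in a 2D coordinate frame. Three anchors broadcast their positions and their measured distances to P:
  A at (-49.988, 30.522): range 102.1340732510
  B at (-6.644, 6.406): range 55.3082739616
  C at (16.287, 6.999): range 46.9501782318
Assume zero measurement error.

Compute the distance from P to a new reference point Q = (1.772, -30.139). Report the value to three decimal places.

eq1: (x + 49.988)² + (y − 30.522)² = 102.1340732510²
eq2: (x + 6.644)² + (y − 6.406)² = 55.3082739616²
eq3: (x − 16.287)² + (y − 6.999)² = 46.9501782318²
eq2−eq1, eq2−eq3 (x²,y² cancel):
  -86.688·x + 48.232·y = -4027.150694
  45.862·x + 1.186·y = 1083.758731
det = -86.688·1.186 − 48.232·45.862 = -2314.827952
x = (-4027.150694·1.186 − 48.232·1083.758731) / -2314.827952 = 24.644619
y = (-86.688·1083.758731 − -4027.150694·45.862) / -2314.827952 = -39.201319
|P − Q| = √((24.644619 − 1.772)² + (-39.201319 − -30.139)²) = 24.602486

24.602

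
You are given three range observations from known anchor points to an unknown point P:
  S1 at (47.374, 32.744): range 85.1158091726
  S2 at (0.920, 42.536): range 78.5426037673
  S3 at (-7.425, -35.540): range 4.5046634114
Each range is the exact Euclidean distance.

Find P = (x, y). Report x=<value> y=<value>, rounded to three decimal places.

x=-2.936 y=-35.912

eq1: (x − 47.374)² + (y − 32.744)² = 85.1158091726²
eq2: (x − 0.920)² + (y − 42.536)² = 78.5426037673²
eq3: (x + 7.425)² + (y + 35.540)² = 4.5046634114²
eq3−eq1, eq3−eq2 (x²,y² cancel):
  109.598·x + 136.568·y = -5226.165792
  16.690·x + 156.152·y = -5656.713143
det = 109.598·156.152 − 136.568·16.690 = 14834.626976
x = (-5226.165792·156.152 − 136.568·-5656.713143) / 14834.626976 = -2.935715
y = (109.598·-5656.713143 − -5226.165792·16.690) / 14834.626976 = -35.911907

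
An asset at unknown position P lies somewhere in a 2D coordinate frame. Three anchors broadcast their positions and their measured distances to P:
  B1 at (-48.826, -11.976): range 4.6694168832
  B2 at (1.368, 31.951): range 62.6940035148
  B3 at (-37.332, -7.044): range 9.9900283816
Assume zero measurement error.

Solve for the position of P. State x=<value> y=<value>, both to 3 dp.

eq1: (x + 48.826)² + (y + 11.976)² = 4.6694168832²
eq2: (x − 1.368)² + (y − 31.951)² = 62.6940035148²
eq3: (x + 37.332)² + (y + 7.044)² = 9.9900283816²
eq1−eq2, eq1−eq3 (x²,y² cancel):
  100.388·x + 87.854·y = -5413.399650
  22.988·x + 9.864·y = -1162.103905
det = 100.388·9.864 − 87.854·22.988 = -1029.360520
x = (-5413.399650·9.864 − 87.854·-1162.103905) / -1029.360520 = -47.308694
y = (100.388·-1162.103905 − -5413.399650·22.988) / -1029.360520 = -7.559979

x=-47.309 y=-7.560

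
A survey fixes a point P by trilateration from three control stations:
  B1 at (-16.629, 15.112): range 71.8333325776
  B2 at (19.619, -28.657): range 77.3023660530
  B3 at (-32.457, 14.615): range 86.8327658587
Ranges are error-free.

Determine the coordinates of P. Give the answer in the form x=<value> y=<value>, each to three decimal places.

eq1: (x + 16.629)² + (y − 15.112)² = 71.8333325776²
eq2: (x − 19.619)² + (y + 28.657)² = 77.3023660530²
eq3: (x + 32.457)² + (y − 14.615)² = 86.8327658587²
eq2−eq1, eq2−eq3 (x²,y² cancel):
  -72.496·x + 87.538·y = 114.395503
  -104.152·x + 86.544·y = -1503.347165
det = -72.496·86.544 − 87.538·-104.152 = 2843.163952
x = (114.395503·86.544 − 87.538·-1503.347165) / 2843.163952 = 49.768586
y = (-72.496·-1503.347165 − 114.395503·-104.152) / 2843.163952 = 42.523463

x=49.769 y=42.523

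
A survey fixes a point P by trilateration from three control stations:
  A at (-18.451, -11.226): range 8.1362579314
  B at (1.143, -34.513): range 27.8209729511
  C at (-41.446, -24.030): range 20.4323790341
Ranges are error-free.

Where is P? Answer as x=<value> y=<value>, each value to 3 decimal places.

eq1: (x + 18.451)² + (y + 11.226)² = 8.1362579314²
eq2: (x − 1.143)² + (y + 34.513)² = 27.8209729511²
eq3: (x + 41.446)² + (y + 24.030)² = 20.4323790341²
eq2−eq3, eq2−eq1 (x²,y² cancel):
  -85.178·x + 20.966·y = 1459.282621
  -39.188·x + 46.574·y = -18.183298
det = -85.178·46.574 − 20.966·-39.188 = -3145.464564
x = (1459.282621·46.574 − 20.966·-18.183298) / -3145.464564 = -21.728383
y = (-85.178·-18.183298 − 1459.282621·-39.188) / -3145.464564 = -18.672976

x=-21.728 y=-18.673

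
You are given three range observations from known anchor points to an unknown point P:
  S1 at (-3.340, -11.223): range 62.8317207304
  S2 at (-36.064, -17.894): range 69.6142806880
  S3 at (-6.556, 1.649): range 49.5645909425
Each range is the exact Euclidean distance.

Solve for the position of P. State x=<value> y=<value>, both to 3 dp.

x=-19.058 y=49.611

eq1: (x + 3.340)² + (y + 11.223)² = 62.8317207304²
eq2: (x + 36.064)² + (y + 17.894)² = 69.6142806880²
eq3: (x + 6.556)² + (y − 1.649)² = 49.5645909425²
eq3−eq1, eq3−eq2 (x²,y² cancel):
  6.432·x − 25.744·y = -1399.765463
  -59.016·x − 39.086·y = -814.392405
det = 6.432·-39.086 − -25.744·-59.016 = -1770.709056
x = (-1399.765463·-39.086 − -25.744·-814.392405) / -1770.709056 = -19.057628
y = (6.432·-814.392405 − -1399.765463·-59.016) / -1770.709056 = 49.611047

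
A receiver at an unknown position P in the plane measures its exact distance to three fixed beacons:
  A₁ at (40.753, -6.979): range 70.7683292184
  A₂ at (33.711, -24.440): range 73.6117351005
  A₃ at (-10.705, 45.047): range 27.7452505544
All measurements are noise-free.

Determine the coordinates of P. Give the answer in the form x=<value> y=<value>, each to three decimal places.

x=-24.308 y=20.865

eq1: (x − 40.753)² + (y + 6.979)² = 70.7683292184²
eq2: (x − 33.711)² + (y + 24.440)² = 73.6117351005²
eq3: (x + 10.705)² + (y − 45.047)² = 27.7452505544²
eq3−eq2, eq3−eq1 (x²,y² cancel):
  88.832·x − 138.974·y = -5058.972729
  102.916·x − 104.052·y = -4672.673276
det = 88.832·-104.052 − -138.974·102.916 = 5059.500920
x = (-5058.972729·-104.052 − -138.974·-4672.673276) / 5059.500920 = -24.307509
y = (88.832·-4672.673276 − -5058.972729·102.916) / 5059.500920 = 20.864968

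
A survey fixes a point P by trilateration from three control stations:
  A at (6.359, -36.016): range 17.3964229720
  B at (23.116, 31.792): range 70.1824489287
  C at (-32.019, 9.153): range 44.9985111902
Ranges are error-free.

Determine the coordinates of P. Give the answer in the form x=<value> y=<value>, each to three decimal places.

eq1: (x − 6.359)² + (y + 36.016)² = 17.3964229720²
eq2: (x − 23.116)² + (y − 31.792)² = 70.1824489287²
eq3: (x + 32.019)² + (y − 9.153)² = 44.9985111902²
eq2−eq1, eq2−eq3 (x²,y² cancel):
  -33.514·x − 135.616·y = 4415.449022
  -110.270·x − 45.278·y = 2464.623178
det = -33.514·-45.278 − -135.616·-110.270 = -13436.929428
x = (4415.449022·-45.278 − -135.616·2464.623178) / -13436.929428 = -9.996304
y = (-33.514·2464.623178 − 4415.449022·-110.270) / -13436.929428 = -30.088138

x=-9.996 y=-30.088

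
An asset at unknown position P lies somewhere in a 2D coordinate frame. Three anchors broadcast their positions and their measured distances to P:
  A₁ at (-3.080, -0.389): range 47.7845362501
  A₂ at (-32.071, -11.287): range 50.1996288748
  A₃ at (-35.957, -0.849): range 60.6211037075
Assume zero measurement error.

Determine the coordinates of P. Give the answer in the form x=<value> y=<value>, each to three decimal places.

x=2.306 y=-47.869

eq1: (x + 3.080)² + (y + 0.389)² = 47.7845362501²
eq2: (x + 32.071)² + (y + 11.287)² = 50.1996288748²
eq3: (x + 35.957)² + (y + 0.849)² = 60.6211037075²
eq1−eq3, eq1−eq2 (x²,y² cancel):
  -65.754·x − 0.920·y = -107.567381
  -57.982·x − 21.796·y = 909.666854
det = -65.754·-21.796 − -0.920·-57.982 = 1379.830744
x = (-107.567381·-21.796 − -0.920·909.666854) / 1379.830744 = 2.305668
y = (-65.754·909.666854 − -107.567381·-57.982) / 1379.830744 = -47.869064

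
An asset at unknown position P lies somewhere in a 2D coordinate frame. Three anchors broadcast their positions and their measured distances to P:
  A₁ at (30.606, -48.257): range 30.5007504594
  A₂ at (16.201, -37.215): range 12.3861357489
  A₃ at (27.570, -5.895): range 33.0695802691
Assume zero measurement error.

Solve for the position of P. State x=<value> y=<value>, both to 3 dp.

eq1: (x − 30.606)² + (y + 48.257)² = 30.5007504594²
eq2: (x − 16.201)² + (y + 37.215)² = 12.3861357489²
eq3: (x − 27.570)² + (y + 5.895)² = 33.0695802691²
eq1−eq3, eq1−eq2 (x²,y² cancel):
  -6.072·x + 84.724·y = -2633.910721
  -28.810·x + 22.084·y = -841.157239
det = -6.072·22.084 − 84.724·-28.810 = 2306.804392
x = (-2633.910721·22.084 − 84.724·-841.157239) / 2306.804392 = 5.678384
y = (-6.072·-841.157239 − -2633.910721·-28.810) / 2306.804392 = -30.681171

x=5.678 y=-30.681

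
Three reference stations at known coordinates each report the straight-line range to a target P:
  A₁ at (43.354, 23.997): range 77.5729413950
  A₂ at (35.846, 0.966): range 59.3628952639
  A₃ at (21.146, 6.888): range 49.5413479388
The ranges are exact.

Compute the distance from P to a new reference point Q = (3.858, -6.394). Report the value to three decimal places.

27.745

eq1: (x − 43.354)² + (y − 23.997)² = 77.5729413950²
eq2: (x − 35.846)² + (y − 0.966)² = 59.3628952639²
eq3: (x − 21.146)² + (y − 6.888)² = 49.5413479388²
eq3−eq2, eq3−eq1 (x²,y² cancel):
  29.400·x − 11.844·y = -278.337167
  44.416·x + 34.218·y = -1602.388616
det = 29.400·34.218 − -11.844·44.416 = 1532.072304
x = (-278.337167·34.218 − -11.844·-1602.388616) / 1532.072304 = -18.604104
y = (29.400·-1602.388616 − -278.337167·44.416) / 1532.072304 = -22.680132
|P − Q| = √((-18.604104 − 3.858)² + (-22.680132 − -6.394)²) = 27.744985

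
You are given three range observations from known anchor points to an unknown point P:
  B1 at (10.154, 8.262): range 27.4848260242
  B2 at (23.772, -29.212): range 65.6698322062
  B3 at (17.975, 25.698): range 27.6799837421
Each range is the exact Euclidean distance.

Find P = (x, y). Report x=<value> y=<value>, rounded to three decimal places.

x=-9.658 y=27.312

eq1: (x − 10.154)² + (y − 8.262)² = 27.4848260242²
eq2: (x − 23.772)² + (y + 29.212)² = 65.6698322062²
eq3: (x − 17.975)² + (y − 25.698)² = 27.6799837421²
eq2−eq3, eq2−eq1 (x²,y² cancel):
  -11.594·x + 109.820·y = 3111.384263
  -27.236·x + 74.948·y = 2310.026632
det = -11.594·74.948 − 109.820·-27.236 = 2122.110408
x = (3111.384263·74.948 − 109.820·2310.026632) / 2122.110408 = -9.657884
y = (-11.594·2310.026632 − 3111.384263·-27.236) / 2122.110408 = 27.312063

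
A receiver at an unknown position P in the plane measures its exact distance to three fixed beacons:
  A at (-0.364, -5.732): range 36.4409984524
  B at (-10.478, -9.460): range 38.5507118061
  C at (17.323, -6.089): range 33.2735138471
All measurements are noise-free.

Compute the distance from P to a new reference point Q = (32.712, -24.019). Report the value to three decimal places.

eq1: (x + 0.364)² + (y + 5.732)² = 36.4409984524²
eq2: (x + 10.478)² + (y + 9.460)² = 38.5507118061²
eq3: (x − 17.323)² + (y + 6.089)² = 33.2735138471²
eq1−eq3, eq1−eq2 (x²,y² cancel):
  35.374·x − 0.714·y = 524.993574
  -20.228·x − 7.456·y = 8.080751
det = 35.374·-7.456 − -0.714·-20.228 = -278.191336
x = (524.993574·-7.456 − -0.714·8.080751) / -278.191336 = 14.049979
y = (35.374·8.080751 − 524.993574·-20.228) / -278.191336 = -39.201144
|P − Q| = √((14.049979 − 32.712)² + (-39.201144 − -24.019)²) = 24.057608

24.058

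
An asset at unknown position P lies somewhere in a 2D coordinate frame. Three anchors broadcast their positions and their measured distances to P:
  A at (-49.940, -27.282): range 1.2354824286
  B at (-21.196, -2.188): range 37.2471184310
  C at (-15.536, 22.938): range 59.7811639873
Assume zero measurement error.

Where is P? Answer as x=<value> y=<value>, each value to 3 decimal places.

eq1: (x + 49.940)² + (y + 27.282)² = 1.2354824286²
eq2: (x + 21.196)² + (y + 2.188)² = 37.2471184310²
eq3: (x + 15.536)² + (y − 22.938)² = 59.7811639873²
eq3−eq1, eq3−eq2 (x²,y² cancel):
  -68.808·x − 100.440·y = 6043.053135
  -11.320·x − 50.252·y = 1872.978356
det = -68.808·-50.252 − -100.440·-11.320 = 2320.758816
x = (6043.053135·-50.252 − -100.440·1872.978356) / 2320.758816 = -49.791283
y = (-68.808·1872.978356 − 6043.053135·-11.320) / 2320.758816 = -26.055501

x=-49.791 y=-26.056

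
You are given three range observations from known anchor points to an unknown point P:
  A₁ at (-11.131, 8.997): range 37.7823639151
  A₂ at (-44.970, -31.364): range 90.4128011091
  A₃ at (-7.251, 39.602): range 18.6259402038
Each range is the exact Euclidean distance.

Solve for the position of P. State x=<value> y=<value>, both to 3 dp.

x=11.373 y=39.346

eq1: (x + 11.131)² + (y − 8.997)² = 37.7823639151²
eq2: (x + 44.970)² + (y + 31.364)² = 90.4128011091²
eq3: (x + 7.251)² + (y − 39.602)² = 18.6259402038²
eq1−eq3, eq1−eq2 (x²,y² cancel):
  7.760·x + 61.210·y = 2496.631610
  -67.678·x − 80.722·y = -3945.811355
det = 7.760·-80.722 − 61.210·-67.678 = 3516.167660
x = (2496.631610·-80.722 − 61.210·-3945.811355) / 3516.167660 = 11.373182
y = (7.760·-3945.811355 − 2496.631610·-67.678) / 3516.167660 = 39.346115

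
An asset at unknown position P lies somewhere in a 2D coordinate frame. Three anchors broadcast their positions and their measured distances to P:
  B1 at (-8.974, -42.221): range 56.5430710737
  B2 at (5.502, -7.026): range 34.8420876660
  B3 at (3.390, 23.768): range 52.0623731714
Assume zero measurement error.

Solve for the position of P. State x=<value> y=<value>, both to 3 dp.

eq1: (x + 8.974)² + (y + 42.221)² = 56.5430710737²
eq2: (x − 5.502)² + (y + 7.026)² = 34.8420876660²
eq3: (x − 3.390)² + (y − 23.768)² = 52.0623731714²
eq1−eq3, eq1−eq2 (x²,y² cancel):
  24.728·x + 131.978·y = -800.107407
  28.952·x + 70.390·y = 199.638977
det = 24.728·70.390 − 131.978·28.952 = -2080.423136
x = (-800.107407·70.390 − 131.978·199.638977) / -2080.423136 = 39.735913
y = (24.728·199.638977 − -800.107407·28.952) / -2080.423136 = -13.507532

x=39.736 y=-13.508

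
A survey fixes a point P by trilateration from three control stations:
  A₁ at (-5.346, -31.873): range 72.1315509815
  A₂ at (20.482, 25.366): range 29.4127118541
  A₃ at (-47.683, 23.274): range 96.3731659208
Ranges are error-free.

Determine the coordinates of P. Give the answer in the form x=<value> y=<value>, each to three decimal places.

eq1: (x + 5.346)² + (y + 31.873)² = 72.1315509815²
eq2: (x − 20.482)² + (y − 25.366)² = 29.4127118541²
eq3: (x + 47.683)² + (y − 23.274)² = 96.3731659208²
eq3−eq1, eq3−eq2 (x²,y² cancel):
  84.674·x − 110.294·y = 2313.946743
  136.330·x + 4.184·y = 6670.278206
det = 84.674·4.184 − -110.294·136.330 = 15390.657036
x = (2313.946743·4.184 − -110.294·6670.278206) / 15390.657036 = 48.430240
y = (84.674·6670.278206 − 2313.946743·136.330) / 15390.657036 = 16.200658

x=48.430 y=16.201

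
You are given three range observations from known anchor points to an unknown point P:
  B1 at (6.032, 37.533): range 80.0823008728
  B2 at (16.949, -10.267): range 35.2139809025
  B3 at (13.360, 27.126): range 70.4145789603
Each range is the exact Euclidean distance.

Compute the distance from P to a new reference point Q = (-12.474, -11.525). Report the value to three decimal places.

eq1: (x − 6.032)² + (y − 37.533)² = 80.0823008728²
eq2: (x − 16.949)² + (y + 10.267)² = 35.2139809025²
eq3: (x − 13.360)² + (y − 27.126)² = 70.4145789603²
eq3−eq2, eq3−eq1 (x²,y² cancel):
  7.178·x − 74.786·y = 3196.558893
  -14.656·x + 20.814·y = -924.160346
det = 7.178·20.814 − -74.786·-14.656 = -946.660724
x = (3196.558893·20.814 − -74.786·-924.160346) / -946.660724 = 2.726509
y = (7.178·-924.160346 − 3196.558893·-14.656) / -946.660724 = -42.481053
|P − Q| = √((2.726509 − -12.474)² + (-42.481053 − -11.525)²) = 34.486703

34.487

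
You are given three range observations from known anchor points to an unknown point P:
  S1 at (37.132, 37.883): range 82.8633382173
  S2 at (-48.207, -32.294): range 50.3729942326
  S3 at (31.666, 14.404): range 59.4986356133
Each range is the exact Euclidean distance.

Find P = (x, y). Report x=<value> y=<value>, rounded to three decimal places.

eq1: (x − 37.132)² + (y − 37.883)² = 82.8633382173²
eq2: (x + 48.207)² + (y + 32.294)² = 50.3729942326²
eq3: (x − 31.666)² + (y − 14.404)² = 59.4986356133²
eq2−eq3, eq2−eq1 (x²,y² cancel):
  159.746·x + 93.396·y = -3159.255605
  170.678·x + 140.354·y = -4881.804445
det = 159.746·140.354 − 93.396·170.678 = 6480.347596
x = (-3159.255605·140.354 − 93.396·-4881.804445) / 6480.347596 = 1.933052
y = (159.746·-4881.804445 − -3159.255605·170.678) / 6480.347596 = -37.132777

x=1.933 y=-37.133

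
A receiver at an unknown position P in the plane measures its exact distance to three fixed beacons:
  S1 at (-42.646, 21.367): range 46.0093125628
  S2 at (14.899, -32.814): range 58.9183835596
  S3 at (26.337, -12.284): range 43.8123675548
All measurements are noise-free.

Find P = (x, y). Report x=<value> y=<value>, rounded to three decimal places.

x=3.225 y=24.936

eq1: (x + 42.646)² + (y − 21.367)² = 46.0093125628²
eq2: (x − 14.899)² + (y + 32.814)² = 58.9183835596²
eq3: (x − 26.337)² + (y + 12.284)² = 43.8123675548²
eq2−eq3, eq2−eq1 (x²,y² cancel):
  22.876·x + 41.060·y = 1097.647799
  -115.090·x + 108.362·y = 2331.010287
det = 22.876·108.362 − 41.060·-115.090 = 7204.484512
x = (1097.647799·108.362 − 41.060·2331.010287) / 7204.484512 = 3.224662
y = (22.876·2331.010287 − 1097.647799·-115.090) / 7204.484512 = 24.936201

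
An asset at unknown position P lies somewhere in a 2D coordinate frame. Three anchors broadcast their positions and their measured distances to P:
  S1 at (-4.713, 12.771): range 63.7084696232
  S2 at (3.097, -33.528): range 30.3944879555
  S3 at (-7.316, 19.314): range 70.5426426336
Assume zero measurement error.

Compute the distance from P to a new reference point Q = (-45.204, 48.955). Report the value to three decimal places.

eq1: (x + 4.713)² + (y − 12.771)² = 63.7084696232²
eq2: (x − 3.097)² + (y + 33.528)² = 30.3944879555²
eq3: (x + 7.316)² + (y − 19.314)² = 70.5426426336²
eq1−eq3, eq1−eq2 (x²,y² cancel):
  -5.206·x + 13.086·y = -676.251686
  15.620·x − 92.598·y = 4083.351587
det = -5.206·-92.598 − 13.086·15.620 = 277.661868
x = (-676.251686·-92.598 − 13.086·4083.351587) / 277.661868 = 33.079136
y = (-5.206·4083.351587 − -676.251686·15.620) / 277.661868 = -38.517630
|P − Q| = √((33.079136 − -45.204)² + (-38.517630 − 48.955)²) = 117.387011

117.387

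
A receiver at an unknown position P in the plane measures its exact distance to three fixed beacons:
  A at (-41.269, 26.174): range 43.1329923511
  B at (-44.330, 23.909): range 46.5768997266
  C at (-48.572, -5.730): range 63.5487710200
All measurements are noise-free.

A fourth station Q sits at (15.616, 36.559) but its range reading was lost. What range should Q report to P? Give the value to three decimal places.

eq1: (x + 41.269)² + (y − 26.174)² = 43.1329923511²
eq2: (x + 44.330)² + (y − 23.909)² = 46.5768997266²
eq3: (x + 48.572)² + (y + 5.730)² = 63.5487710200²
eq2−eq1, eq2−eq3 (x²,y² cancel):
  6.122·x + 4.530·y = 160.372015
  -8.484·x − 59.278·y = -2013.755807
det = 6.122·-59.278 − 4.530·-8.484 = -324.467396
x = (160.372015·-59.278 − 4.530·-2013.755807) / -324.467396 = 1.184151
y = (6.122·-2013.755807 − 160.372015·-8.484) / -324.467396 = 33.801907
|P − Q| = √((1.184151 − 15.616)² + (33.801907 − 36.559)²) = 14.692849

14.693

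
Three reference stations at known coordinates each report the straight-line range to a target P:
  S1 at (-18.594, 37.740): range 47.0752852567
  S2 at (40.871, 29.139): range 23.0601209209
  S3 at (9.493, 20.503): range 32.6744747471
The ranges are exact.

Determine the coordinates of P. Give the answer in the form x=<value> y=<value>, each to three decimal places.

x=27.384 y=47.844

eq1: (x + 18.594)² + (y − 37.740)² = 47.0752852567²
eq2: (x − 40.871)² + (y − 29.139)² = 23.0601209209²
eq3: (x − 9.493)² + (y − 20.503)² = 32.6744747471²
eq2−eq1, eq2−eq3 (x²,y² cancel):
  -118.930·x + 17.202·y = -2433.788831
  -62.756·x − 17.272·y = -2544.882027
det = -118.930·-17.272 − 17.202·-62.756 = 3133.687672
x = (-2433.788831·-17.272 − 17.202·-2544.882027) / 3133.687672 = 27.384178
y = (-118.930·-2544.882027 − -2433.788831·-62.756) / 3133.687672 = 47.843941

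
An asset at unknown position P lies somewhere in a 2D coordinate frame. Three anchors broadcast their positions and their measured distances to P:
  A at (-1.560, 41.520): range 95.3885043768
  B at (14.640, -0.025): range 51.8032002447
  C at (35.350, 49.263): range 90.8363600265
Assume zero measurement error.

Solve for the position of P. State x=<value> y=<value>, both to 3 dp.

x=46.479 y=-40.889

eq1: (x + 1.560)² + (y − 41.520)² = 95.3885043768²
eq2: (x − 14.640)² + (y + 0.025)² = 51.8032002447²
eq3: (x − 35.350)² + (y − 49.263)² = 90.8363600265²
eq2−eq3, eq2−eq1 (x²,y² cancel):
  41.420·x + 98.576·y = -2105.537303
  -32.400·x + 83.090·y = -4903.381437
det = 41.420·83.090 − 98.576·-32.400 = 6635.450200
x = (-2105.537303·83.090 − 98.576·-4903.381437) / 6635.450200 = 46.478630
y = (41.420·-4903.381437 − -2105.537303·-32.400) / 6635.450200 = -40.889082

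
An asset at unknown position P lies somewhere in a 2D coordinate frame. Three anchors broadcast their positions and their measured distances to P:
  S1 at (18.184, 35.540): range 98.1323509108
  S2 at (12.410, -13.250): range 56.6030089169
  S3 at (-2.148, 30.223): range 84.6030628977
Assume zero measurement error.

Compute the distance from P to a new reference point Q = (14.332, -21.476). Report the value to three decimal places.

53.404

eq1: (x − 18.184)² + (y − 35.540)² = 98.1323509108²
eq2: (x − 12.410)² + (y + 13.250)² = 56.6030089169²
eq3: (x + 2.148)² + (y − 30.223)² = 84.6030628977²
eq1−eq3, eq1−eq2 (x²,y² cancel):
  -40.664·x − 10.634·y = 1796.574221
  -11.548·x − 97.580·y = 5161.878821
det = -40.664·-97.580 − -10.634·-11.548 = 3845.191688
x = (1796.574221·-97.580 − -10.634·5161.878821) / 3845.191688 = -31.316590
y = (-40.664·5161.878821 − 1796.574221·-11.548) / 3845.191688 = -49.192814
|P − Q| = √((-31.316590 − 14.332)² + (-49.192814 − -21.476)²) = 53.404266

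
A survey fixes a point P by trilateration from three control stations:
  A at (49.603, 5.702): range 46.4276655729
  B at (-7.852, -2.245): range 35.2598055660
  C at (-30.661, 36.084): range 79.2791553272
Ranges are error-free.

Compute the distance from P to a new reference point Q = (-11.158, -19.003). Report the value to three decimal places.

29.311

eq1: (x − 49.603)² + (y − 5.702)² = 46.4276655729²
eq2: (x + 7.852)² + (y + 2.245)² = 35.2598055660²
eq3: (x + 30.661)² + (y − 36.084)² = 79.2791553272²
eq3−eq2, eq3−eq1 (x²,y² cancel):
  45.618·x − 76.658·y = 2866.472533
  160.528·x − 60.764·y = 4380.474775
det = 45.618·-60.764 − -76.658·160.528 = 9533.823272
x = (2866.472533·-60.764 − -76.658·4380.474775) / 9533.823272 = 16.952286
y = (45.618·4380.474775 − 2866.472533·160.528) / 9533.823272 = -27.304954
|P − Q| = √((16.952286 − -11.158)² + (-27.304954 − -19.003)²) = 29.310589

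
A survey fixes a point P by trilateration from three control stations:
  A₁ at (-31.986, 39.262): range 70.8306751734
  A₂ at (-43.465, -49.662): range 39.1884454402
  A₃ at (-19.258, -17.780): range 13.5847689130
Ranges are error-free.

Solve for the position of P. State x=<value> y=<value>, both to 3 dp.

x=-10.629 y=-28.272

eq1: (x + 31.986)² + (y − 39.262)² = 70.8306751734²
eq2: (x + 43.465)² + (y + 49.662)² = 39.1884454402²
eq3: (x + 19.258)² + (y + 17.780)² = 13.5847689130²
eq2−eq3, eq2−eq1 (x²,y² cancel):
  48.414·x + 63.764·y = -2317.333195
  22.958·x + 177.848·y = -5272.161919
det = 48.414·177.848 − 63.764·22.958 = 7146.439160
x = (-2317.333195·177.848 − 63.764·-5272.161919) / 7146.439160 = -10.628922
y = (48.414·-5272.161919 − -2317.333195·22.958) / 7146.439160 = -28.272138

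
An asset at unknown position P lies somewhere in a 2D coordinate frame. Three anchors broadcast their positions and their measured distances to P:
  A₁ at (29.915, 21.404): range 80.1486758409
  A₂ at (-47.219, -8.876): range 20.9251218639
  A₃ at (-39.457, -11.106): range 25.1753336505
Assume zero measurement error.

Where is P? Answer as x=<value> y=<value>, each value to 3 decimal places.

eq1: (x − 29.915)² + (y − 21.404)² = 80.1486758409²
eq2: (x + 47.219)² + (y + 8.876)² = 20.9251218639²
eq3: (x + 39.457)² + (y + 11.106)² = 25.1753336505²
eq1−eq3, eq1−eq2 (x²,y² cancel):
  -138.744·x − 65.020·y = 6117.172459
  -154.268·x − 60.560·y = 6941.328410
det = -138.744·-60.560 − -65.020·-154.268 = -1628.168720
x = (6117.172459·-60.560 − -65.020·6941.328410) / -1628.168720 = -49.668814
y = (-138.744·6941.328410 − 6117.172459·-154.268) / -1628.168720 = 11.905221

x=-49.669 y=11.905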